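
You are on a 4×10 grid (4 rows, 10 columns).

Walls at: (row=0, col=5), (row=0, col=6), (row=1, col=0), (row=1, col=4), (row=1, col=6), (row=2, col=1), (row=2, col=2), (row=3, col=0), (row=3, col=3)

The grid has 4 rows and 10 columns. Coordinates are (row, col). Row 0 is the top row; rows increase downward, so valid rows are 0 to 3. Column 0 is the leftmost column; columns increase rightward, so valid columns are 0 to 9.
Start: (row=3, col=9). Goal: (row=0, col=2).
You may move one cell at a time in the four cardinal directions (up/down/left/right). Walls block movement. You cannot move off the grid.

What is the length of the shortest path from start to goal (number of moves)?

BFS from (row=3, col=9) until reaching (row=0, col=2):
  Distance 0: (row=3, col=9)
  Distance 1: (row=2, col=9), (row=3, col=8)
  Distance 2: (row=1, col=9), (row=2, col=8), (row=3, col=7)
  Distance 3: (row=0, col=9), (row=1, col=8), (row=2, col=7), (row=3, col=6)
  Distance 4: (row=0, col=8), (row=1, col=7), (row=2, col=6), (row=3, col=5)
  Distance 5: (row=0, col=7), (row=2, col=5), (row=3, col=4)
  Distance 6: (row=1, col=5), (row=2, col=4)
  Distance 7: (row=2, col=3)
  Distance 8: (row=1, col=3)
  Distance 9: (row=0, col=3), (row=1, col=2)
  Distance 10: (row=0, col=2), (row=0, col=4), (row=1, col=1)  <- goal reached here
One shortest path (10 moves): (row=3, col=9) -> (row=3, col=8) -> (row=3, col=7) -> (row=3, col=6) -> (row=3, col=5) -> (row=3, col=4) -> (row=2, col=4) -> (row=2, col=3) -> (row=1, col=3) -> (row=1, col=2) -> (row=0, col=2)

Answer: Shortest path length: 10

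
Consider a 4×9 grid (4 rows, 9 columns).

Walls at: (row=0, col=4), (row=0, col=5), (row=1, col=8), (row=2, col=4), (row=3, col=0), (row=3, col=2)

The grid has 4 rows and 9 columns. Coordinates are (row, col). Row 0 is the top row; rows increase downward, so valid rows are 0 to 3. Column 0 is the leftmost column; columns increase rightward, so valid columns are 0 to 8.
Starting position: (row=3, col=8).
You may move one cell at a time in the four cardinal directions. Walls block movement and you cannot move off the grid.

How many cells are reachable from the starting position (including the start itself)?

BFS flood-fill from (row=3, col=8):
  Distance 0: (row=3, col=8)
  Distance 1: (row=2, col=8), (row=3, col=7)
  Distance 2: (row=2, col=7), (row=3, col=6)
  Distance 3: (row=1, col=7), (row=2, col=6), (row=3, col=5)
  Distance 4: (row=0, col=7), (row=1, col=6), (row=2, col=5), (row=3, col=4)
  Distance 5: (row=0, col=6), (row=0, col=8), (row=1, col=5), (row=3, col=3)
  Distance 6: (row=1, col=4), (row=2, col=3)
  Distance 7: (row=1, col=3), (row=2, col=2)
  Distance 8: (row=0, col=3), (row=1, col=2), (row=2, col=1)
  Distance 9: (row=0, col=2), (row=1, col=1), (row=2, col=0), (row=3, col=1)
  Distance 10: (row=0, col=1), (row=1, col=0)
  Distance 11: (row=0, col=0)
Total reachable: 30 (grid has 30 open cells total)

Answer: Reachable cells: 30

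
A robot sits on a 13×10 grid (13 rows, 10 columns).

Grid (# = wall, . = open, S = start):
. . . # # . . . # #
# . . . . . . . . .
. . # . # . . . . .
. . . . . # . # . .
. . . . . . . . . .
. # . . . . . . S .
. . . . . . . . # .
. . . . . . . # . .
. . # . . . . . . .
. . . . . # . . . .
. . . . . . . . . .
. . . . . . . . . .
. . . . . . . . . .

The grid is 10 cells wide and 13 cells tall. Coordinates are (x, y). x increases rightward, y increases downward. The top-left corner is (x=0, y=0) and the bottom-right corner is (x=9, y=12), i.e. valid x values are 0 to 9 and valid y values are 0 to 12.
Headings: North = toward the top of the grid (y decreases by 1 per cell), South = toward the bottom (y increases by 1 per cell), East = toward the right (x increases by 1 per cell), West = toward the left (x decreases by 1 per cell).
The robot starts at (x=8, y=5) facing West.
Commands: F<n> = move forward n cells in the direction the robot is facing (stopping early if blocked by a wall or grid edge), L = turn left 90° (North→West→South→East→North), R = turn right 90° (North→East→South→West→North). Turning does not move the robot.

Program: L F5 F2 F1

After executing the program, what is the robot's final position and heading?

Start: (x=8, y=5), facing West
  L: turn left, now facing South
  F5: move forward 0/5 (blocked), now at (x=8, y=5)
  F2: move forward 0/2 (blocked), now at (x=8, y=5)
  F1: move forward 0/1 (blocked), now at (x=8, y=5)
Final: (x=8, y=5), facing South

Answer: Final position: (x=8, y=5), facing South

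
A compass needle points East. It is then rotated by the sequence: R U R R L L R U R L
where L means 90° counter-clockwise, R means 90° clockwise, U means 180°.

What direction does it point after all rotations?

Answer: Final heading: West

Derivation:
Start: East
  R (right (90° clockwise)) -> South
  U (U-turn (180°)) -> North
  R (right (90° clockwise)) -> East
  R (right (90° clockwise)) -> South
  L (left (90° counter-clockwise)) -> East
  L (left (90° counter-clockwise)) -> North
  R (right (90° clockwise)) -> East
  U (U-turn (180°)) -> West
  R (right (90° clockwise)) -> North
  L (left (90° counter-clockwise)) -> West
Final: West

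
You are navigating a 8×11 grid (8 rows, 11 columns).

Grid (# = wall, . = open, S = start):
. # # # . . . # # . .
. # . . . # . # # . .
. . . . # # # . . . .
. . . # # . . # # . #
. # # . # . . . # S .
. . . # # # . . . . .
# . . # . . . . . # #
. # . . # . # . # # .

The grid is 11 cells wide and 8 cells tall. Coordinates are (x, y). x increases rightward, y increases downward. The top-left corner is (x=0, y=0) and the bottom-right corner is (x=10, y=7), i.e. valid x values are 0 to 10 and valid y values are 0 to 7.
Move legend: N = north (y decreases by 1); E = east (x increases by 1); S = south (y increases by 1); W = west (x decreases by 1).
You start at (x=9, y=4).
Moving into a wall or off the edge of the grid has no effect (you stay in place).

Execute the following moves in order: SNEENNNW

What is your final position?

Start: (x=9, y=4)
  S (south): (x=9, y=4) -> (x=9, y=5)
  N (north): (x=9, y=5) -> (x=9, y=4)
  E (east): (x=9, y=4) -> (x=10, y=4)
  E (east): blocked, stay at (x=10, y=4)
  [×3]N (north): blocked, stay at (x=10, y=4)
  W (west): (x=10, y=4) -> (x=9, y=4)
Final: (x=9, y=4)

Answer: Final position: (x=9, y=4)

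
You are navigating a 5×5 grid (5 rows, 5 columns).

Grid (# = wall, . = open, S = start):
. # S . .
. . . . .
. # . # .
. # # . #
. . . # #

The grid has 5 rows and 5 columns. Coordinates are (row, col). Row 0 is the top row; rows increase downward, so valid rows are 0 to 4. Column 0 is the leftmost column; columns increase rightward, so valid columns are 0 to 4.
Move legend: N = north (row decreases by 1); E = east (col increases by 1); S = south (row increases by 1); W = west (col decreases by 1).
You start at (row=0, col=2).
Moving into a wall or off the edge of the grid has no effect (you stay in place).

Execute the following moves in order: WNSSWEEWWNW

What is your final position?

Start: (row=0, col=2)
  W (west): blocked, stay at (row=0, col=2)
  N (north): blocked, stay at (row=0, col=2)
  S (south): (row=0, col=2) -> (row=1, col=2)
  S (south): (row=1, col=2) -> (row=2, col=2)
  W (west): blocked, stay at (row=2, col=2)
  E (east): blocked, stay at (row=2, col=2)
  E (east): blocked, stay at (row=2, col=2)
  W (west): blocked, stay at (row=2, col=2)
  W (west): blocked, stay at (row=2, col=2)
  N (north): (row=2, col=2) -> (row=1, col=2)
  W (west): (row=1, col=2) -> (row=1, col=1)
Final: (row=1, col=1)

Answer: Final position: (row=1, col=1)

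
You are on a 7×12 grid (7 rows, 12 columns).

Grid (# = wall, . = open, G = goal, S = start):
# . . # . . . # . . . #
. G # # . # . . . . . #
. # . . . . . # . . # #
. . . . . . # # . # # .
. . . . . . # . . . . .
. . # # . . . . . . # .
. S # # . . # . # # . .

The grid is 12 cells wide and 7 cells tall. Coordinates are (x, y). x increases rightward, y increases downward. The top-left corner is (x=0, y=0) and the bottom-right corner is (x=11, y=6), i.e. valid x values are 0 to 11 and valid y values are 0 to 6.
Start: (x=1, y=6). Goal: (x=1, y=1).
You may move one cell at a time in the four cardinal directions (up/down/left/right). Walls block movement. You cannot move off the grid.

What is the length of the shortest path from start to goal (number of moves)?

Answer: Shortest path length: 7

Derivation:
BFS from (x=1, y=6) until reaching (x=1, y=1):
  Distance 0: (x=1, y=6)
  Distance 1: (x=1, y=5), (x=0, y=6)
  Distance 2: (x=1, y=4), (x=0, y=5)
  Distance 3: (x=1, y=3), (x=0, y=4), (x=2, y=4)
  Distance 4: (x=0, y=3), (x=2, y=3), (x=3, y=4)
  Distance 5: (x=0, y=2), (x=2, y=2), (x=3, y=3), (x=4, y=4)
  Distance 6: (x=0, y=1), (x=3, y=2), (x=4, y=3), (x=5, y=4), (x=4, y=5)
  Distance 7: (x=1, y=1), (x=4, y=2), (x=5, y=3), (x=5, y=5), (x=4, y=6)  <- goal reached here
One shortest path (7 moves): (x=1, y=6) -> (x=0, y=6) -> (x=0, y=5) -> (x=0, y=4) -> (x=0, y=3) -> (x=0, y=2) -> (x=0, y=1) -> (x=1, y=1)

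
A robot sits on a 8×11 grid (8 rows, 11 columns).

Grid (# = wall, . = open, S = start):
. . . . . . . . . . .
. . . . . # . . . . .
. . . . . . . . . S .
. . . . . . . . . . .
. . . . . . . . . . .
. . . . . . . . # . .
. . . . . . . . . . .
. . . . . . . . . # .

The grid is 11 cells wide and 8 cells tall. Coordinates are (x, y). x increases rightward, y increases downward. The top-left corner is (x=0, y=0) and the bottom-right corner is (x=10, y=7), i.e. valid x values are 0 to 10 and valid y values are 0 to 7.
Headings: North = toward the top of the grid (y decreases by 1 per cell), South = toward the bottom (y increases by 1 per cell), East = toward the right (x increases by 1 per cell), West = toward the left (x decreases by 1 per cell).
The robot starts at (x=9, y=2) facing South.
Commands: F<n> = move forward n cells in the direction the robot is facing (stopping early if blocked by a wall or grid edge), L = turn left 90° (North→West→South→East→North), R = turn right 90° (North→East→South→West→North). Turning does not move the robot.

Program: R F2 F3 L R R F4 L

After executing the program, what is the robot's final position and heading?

Answer: Final position: (x=4, y=0), facing West

Derivation:
Start: (x=9, y=2), facing South
  R: turn right, now facing West
  F2: move forward 2, now at (x=7, y=2)
  F3: move forward 3, now at (x=4, y=2)
  L: turn left, now facing South
  R: turn right, now facing West
  R: turn right, now facing North
  F4: move forward 2/4 (blocked), now at (x=4, y=0)
  L: turn left, now facing West
Final: (x=4, y=0), facing West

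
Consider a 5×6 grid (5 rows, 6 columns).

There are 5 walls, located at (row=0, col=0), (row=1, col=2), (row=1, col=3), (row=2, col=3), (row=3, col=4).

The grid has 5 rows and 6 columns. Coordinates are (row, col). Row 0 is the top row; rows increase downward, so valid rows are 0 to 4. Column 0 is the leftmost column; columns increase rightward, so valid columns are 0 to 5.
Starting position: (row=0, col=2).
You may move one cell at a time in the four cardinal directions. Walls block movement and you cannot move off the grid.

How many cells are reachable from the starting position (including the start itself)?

Answer: Reachable cells: 25

Derivation:
BFS flood-fill from (row=0, col=2):
  Distance 0: (row=0, col=2)
  Distance 1: (row=0, col=1), (row=0, col=3)
  Distance 2: (row=0, col=4), (row=1, col=1)
  Distance 3: (row=0, col=5), (row=1, col=0), (row=1, col=4), (row=2, col=1)
  Distance 4: (row=1, col=5), (row=2, col=0), (row=2, col=2), (row=2, col=4), (row=3, col=1)
  Distance 5: (row=2, col=5), (row=3, col=0), (row=3, col=2), (row=4, col=1)
  Distance 6: (row=3, col=3), (row=3, col=5), (row=4, col=0), (row=4, col=2)
  Distance 7: (row=4, col=3), (row=4, col=5)
  Distance 8: (row=4, col=4)
Total reachable: 25 (grid has 25 open cells total)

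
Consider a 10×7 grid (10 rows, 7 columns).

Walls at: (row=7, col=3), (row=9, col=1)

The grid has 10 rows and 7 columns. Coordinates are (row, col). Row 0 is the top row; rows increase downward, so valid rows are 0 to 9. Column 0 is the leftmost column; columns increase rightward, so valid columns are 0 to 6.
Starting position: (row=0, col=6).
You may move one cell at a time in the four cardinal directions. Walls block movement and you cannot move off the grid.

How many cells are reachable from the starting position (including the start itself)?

Answer: Reachable cells: 68

Derivation:
BFS flood-fill from (row=0, col=6):
  Distance 0: (row=0, col=6)
  Distance 1: (row=0, col=5), (row=1, col=6)
  Distance 2: (row=0, col=4), (row=1, col=5), (row=2, col=6)
  Distance 3: (row=0, col=3), (row=1, col=4), (row=2, col=5), (row=3, col=6)
  Distance 4: (row=0, col=2), (row=1, col=3), (row=2, col=4), (row=3, col=5), (row=4, col=6)
  Distance 5: (row=0, col=1), (row=1, col=2), (row=2, col=3), (row=3, col=4), (row=4, col=5), (row=5, col=6)
  Distance 6: (row=0, col=0), (row=1, col=1), (row=2, col=2), (row=3, col=3), (row=4, col=4), (row=5, col=5), (row=6, col=6)
  Distance 7: (row=1, col=0), (row=2, col=1), (row=3, col=2), (row=4, col=3), (row=5, col=4), (row=6, col=5), (row=7, col=6)
  Distance 8: (row=2, col=0), (row=3, col=1), (row=4, col=2), (row=5, col=3), (row=6, col=4), (row=7, col=5), (row=8, col=6)
  Distance 9: (row=3, col=0), (row=4, col=1), (row=5, col=2), (row=6, col=3), (row=7, col=4), (row=8, col=5), (row=9, col=6)
  Distance 10: (row=4, col=0), (row=5, col=1), (row=6, col=2), (row=8, col=4), (row=9, col=5)
  Distance 11: (row=5, col=0), (row=6, col=1), (row=7, col=2), (row=8, col=3), (row=9, col=4)
  Distance 12: (row=6, col=0), (row=7, col=1), (row=8, col=2), (row=9, col=3)
  Distance 13: (row=7, col=0), (row=8, col=1), (row=9, col=2)
  Distance 14: (row=8, col=0)
  Distance 15: (row=9, col=0)
Total reachable: 68 (grid has 68 open cells total)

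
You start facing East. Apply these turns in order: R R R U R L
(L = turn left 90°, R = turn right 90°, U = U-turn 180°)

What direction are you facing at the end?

Answer: Final heading: South

Derivation:
Start: East
  R (right (90° clockwise)) -> South
  R (right (90° clockwise)) -> West
  R (right (90° clockwise)) -> North
  U (U-turn (180°)) -> South
  R (right (90° clockwise)) -> West
  L (left (90° counter-clockwise)) -> South
Final: South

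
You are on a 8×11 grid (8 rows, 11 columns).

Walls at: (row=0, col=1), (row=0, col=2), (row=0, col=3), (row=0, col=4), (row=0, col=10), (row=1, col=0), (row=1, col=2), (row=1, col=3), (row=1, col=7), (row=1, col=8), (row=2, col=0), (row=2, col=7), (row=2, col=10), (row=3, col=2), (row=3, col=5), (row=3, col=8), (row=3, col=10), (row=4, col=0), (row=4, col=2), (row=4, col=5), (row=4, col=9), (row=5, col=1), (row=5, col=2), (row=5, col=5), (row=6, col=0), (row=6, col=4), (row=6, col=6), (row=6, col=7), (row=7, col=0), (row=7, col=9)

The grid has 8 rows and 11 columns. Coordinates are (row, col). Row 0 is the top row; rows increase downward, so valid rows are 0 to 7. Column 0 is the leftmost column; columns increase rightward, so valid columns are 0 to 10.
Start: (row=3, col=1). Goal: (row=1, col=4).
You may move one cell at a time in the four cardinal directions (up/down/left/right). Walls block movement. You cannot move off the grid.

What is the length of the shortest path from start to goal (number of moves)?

BFS from (row=3, col=1) until reaching (row=1, col=4):
  Distance 0: (row=3, col=1)
  Distance 1: (row=2, col=1), (row=3, col=0), (row=4, col=1)
  Distance 2: (row=1, col=1), (row=2, col=2)
  Distance 3: (row=2, col=3)
  Distance 4: (row=2, col=4), (row=3, col=3)
  Distance 5: (row=1, col=4), (row=2, col=5), (row=3, col=4), (row=4, col=3)  <- goal reached here
One shortest path (5 moves): (row=3, col=1) -> (row=2, col=1) -> (row=2, col=2) -> (row=2, col=3) -> (row=2, col=4) -> (row=1, col=4)

Answer: Shortest path length: 5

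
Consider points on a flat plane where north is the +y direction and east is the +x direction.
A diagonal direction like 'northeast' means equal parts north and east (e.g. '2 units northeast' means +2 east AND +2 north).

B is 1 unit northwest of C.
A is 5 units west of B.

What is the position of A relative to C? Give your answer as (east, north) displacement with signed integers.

Answer: A is at (east=-6, north=1) relative to C.

Derivation:
Place C at the origin (east=0, north=0).
  B is 1 unit northwest of C: delta (east=-1, north=+1); B at (east=-1, north=1).
  A is 5 units west of B: delta (east=-5, north=+0); A at (east=-6, north=1).
Therefore A relative to C: (east=-6, north=1).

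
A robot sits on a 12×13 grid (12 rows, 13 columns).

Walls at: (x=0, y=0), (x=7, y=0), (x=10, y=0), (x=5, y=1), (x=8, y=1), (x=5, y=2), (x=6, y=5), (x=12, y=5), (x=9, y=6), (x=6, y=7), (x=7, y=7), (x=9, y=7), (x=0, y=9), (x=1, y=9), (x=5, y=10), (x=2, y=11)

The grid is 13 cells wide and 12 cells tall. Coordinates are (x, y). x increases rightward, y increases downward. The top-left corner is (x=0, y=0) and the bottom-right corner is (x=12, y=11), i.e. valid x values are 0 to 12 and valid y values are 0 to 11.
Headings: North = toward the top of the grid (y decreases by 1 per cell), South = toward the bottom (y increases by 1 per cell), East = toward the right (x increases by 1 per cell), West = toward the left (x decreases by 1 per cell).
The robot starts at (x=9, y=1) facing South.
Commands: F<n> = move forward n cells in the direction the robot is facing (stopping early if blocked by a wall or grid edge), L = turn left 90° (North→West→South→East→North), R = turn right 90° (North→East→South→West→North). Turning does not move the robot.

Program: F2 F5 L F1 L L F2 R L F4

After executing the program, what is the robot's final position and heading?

Start: (x=9, y=1), facing South
  F2: move forward 2, now at (x=9, y=3)
  F5: move forward 2/5 (blocked), now at (x=9, y=5)
  L: turn left, now facing East
  F1: move forward 1, now at (x=10, y=5)
  L: turn left, now facing North
  L: turn left, now facing West
  F2: move forward 2, now at (x=8, y=5)
  R: turn right, now facing North
  L: turn left, now facing West
  F4: move forward 1/4 (blocked), now at (x=7, y=5)
Final: (x=7, y=5), facing West

Answer: Final position: (x=7, y=5), facing West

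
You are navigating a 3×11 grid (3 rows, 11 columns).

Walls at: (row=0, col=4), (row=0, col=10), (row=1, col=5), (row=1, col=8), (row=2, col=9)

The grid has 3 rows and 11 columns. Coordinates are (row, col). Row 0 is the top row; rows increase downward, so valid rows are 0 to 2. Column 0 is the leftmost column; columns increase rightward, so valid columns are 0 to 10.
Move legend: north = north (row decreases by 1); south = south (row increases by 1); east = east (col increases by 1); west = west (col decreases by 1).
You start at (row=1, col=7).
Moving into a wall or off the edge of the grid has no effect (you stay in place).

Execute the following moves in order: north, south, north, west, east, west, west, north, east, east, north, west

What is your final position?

Start: (row=1, col=7)
  north (north): (row=1, col=7) -> (row=0, col=7)
  south (south): (row=0, col=7) -> (row=1, col=7)
  north (north): (row=1, col=7) -> (row=0, col=7)
  west (west): (row=0, col=7) -> (row=0, col=6)
  east (east): (row=0, col=6) -> (row=0, col=7)
  west (west): (row=0, col=7) -> (row=0, col=6)
  west (west): (row=0, col=6) -> (row=0, col=5)
  north (north): blocked, stay at (row=0, col=5)
  east (east): (row=0, col=5) -> (row=0, col=6)
  east (east): (row=0, col=6) -> (row=0, col=7)
  north (north): blocked, stay at (row=0, col=7)
  west (west): (row=0, col=7) -> (row=0, col=6)
Final: (row=0, col=6)

Answer: Final position: (row=0, col=6)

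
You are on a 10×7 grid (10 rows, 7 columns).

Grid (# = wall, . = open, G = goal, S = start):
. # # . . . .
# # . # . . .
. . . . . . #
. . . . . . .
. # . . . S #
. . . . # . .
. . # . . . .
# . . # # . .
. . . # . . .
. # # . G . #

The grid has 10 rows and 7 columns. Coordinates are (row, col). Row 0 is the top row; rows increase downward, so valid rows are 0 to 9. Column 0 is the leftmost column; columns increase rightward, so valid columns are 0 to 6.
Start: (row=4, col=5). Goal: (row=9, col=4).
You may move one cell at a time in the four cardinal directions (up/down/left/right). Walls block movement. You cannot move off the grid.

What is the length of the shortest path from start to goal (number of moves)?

Answer: Shortest path length: 6

Derivation:
BFS from (row=4, col=5) until reaching (row=9, col=4):
  Distance 0: (row=4, col=5)
  Distance 1: (row=3, col=5), (row=4, col=4), (row=5, col=5)
  Distance 2: (row=2, col=5), (row=3, col=4), (row=3, col=6), (row=4, col=3), (row=5, col=6), (row=6, col=5)
  Distance 3: (row=1, col=5), (row=2, col=4), (row=3, col=3), (row=4, col=2), (row=5, col=3), (row=6, col=4), (row=6, col=6), (row=7, col=5)
  Distance 4: (row=0, col=5), (row=1, col=4), (row=1, col=6), (row=2, col=3), (row=3, col=2), (row=5, col=2), (row=6, col=3), (row=7, col=6), (row=8, col=5)
  Distance 5: (row=0, col=4), (row=0, col=6), (row=2, col=2), (row=3, col=1), (row=5, col=1), (row=8, col=4), (row=8, col=6), (row=9, col=5)
  Distance 6: (row=0, col=3), (row=1, col=2), (row=2, col=1), (row=3, col=0), (row=5, col=0), (row=6, col=1), (row=9, col=4)  <- goal reached here
One shortest path (6 moves): (row=4, col=5) -> (row=5, col=5) -> (row=6, col=5) -> (row=7, col=5) -> (row=8, col=5) -> (row=8, col=4) -> (row=9, col=4)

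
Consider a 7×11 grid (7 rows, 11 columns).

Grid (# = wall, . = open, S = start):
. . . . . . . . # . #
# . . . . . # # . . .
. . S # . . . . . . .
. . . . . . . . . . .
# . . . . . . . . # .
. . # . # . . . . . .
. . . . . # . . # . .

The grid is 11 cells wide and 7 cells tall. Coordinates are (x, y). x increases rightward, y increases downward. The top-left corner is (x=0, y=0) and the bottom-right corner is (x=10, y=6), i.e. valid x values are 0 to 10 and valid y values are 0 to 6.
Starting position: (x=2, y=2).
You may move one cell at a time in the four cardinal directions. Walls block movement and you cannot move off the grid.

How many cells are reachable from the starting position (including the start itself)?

Answer: Reachable cells: 65

Derivation:
BFS flood-fill from (x=2, y=2):
  Distance 0: (x=2, y=2)
  Distance 1: (x=2, y=1), (x=1, y=2), (x=2, y=3)
  Distance 2: (x=2, y=0), (x=1, y=1), (x=3, y=1), (x=0, y=2), (x=1, y=3), (x=3, y=3), (x=2, y=4)
  Distance 3: (x=1, y=0), (x=3, y=0), (x=4, y=1), (x=0, y=3), (x=4, y=3), (x=1, y=4), (x=3, y=4)
  Distance 4: (x=0, y=0), (x=4, y=0), (x=5, y=1), (x=4, y=2), (x=5, y=3), (x=4, y=4), (x=1, y=5), (x=3, y=5)
  Distance 5: (x=5, y=0), (x=5, y=2), (x=6, y=3), (x=5, y=4), (x=0, y=5), (x=1, y=6), (x=3, y=6)
  Distance 6: (x=6, y=0), (x=6, y=2), (x=7, y=3), (x=6, y=4), (x=5, y=5), (x=0, y=6), (x=2, y=6), (x=4, y=6)
  Distance 7: (x=7, y=0), (x=7, y=2), (x=8, y=3), (x=7, y=4), (x=6, y=5)
  Distance 8: (x=8, y=2), (x=9, y=3), (x=8, y=4), (x=7, y=5), (x=6, y=6)
  Distance 9: (x=8, y=1), (x=9, y=2), (x=10, y=3), (x=8, y=5), (x=7, y=6)
  Distance 10: (x=9, y=1), (x=10, y=2), (x=10, y=4), (x=9, y=5)
  Distance 11: (x=9, y=0), (x=10, y=1), (x=10, y=5), (x=9, y=6)
  Distance 12: (x=10, y=6)
Total reachable: 65 (grid has 65 open cells total)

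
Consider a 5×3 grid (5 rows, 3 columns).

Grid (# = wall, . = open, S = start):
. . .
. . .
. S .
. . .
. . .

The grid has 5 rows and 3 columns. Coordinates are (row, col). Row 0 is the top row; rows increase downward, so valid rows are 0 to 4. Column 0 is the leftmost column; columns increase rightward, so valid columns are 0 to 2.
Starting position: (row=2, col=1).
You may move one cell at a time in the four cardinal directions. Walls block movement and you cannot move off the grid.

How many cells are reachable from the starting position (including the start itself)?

Answer: Reachable cells: 15

Derivation:
BFS flood-fill from (row=2, col=1):
  Distance 0: (row=2, col=1)
  Distance 1: (row=1, col=1), (row=2, col=0), (row=2, col=2), (row=3, col=1)
  Distance 2: (row=0, col=1), (row=1, col=0), (row=1, col=2), (row=3, col=0), (row=3, col=2), (row=4, col=1)
  Distance 3: (row=0, col=0), (row=0, col=2), (row=4, col=0), (row=4, col=2)
Total reachable: 15 (grid has 15 open cells total)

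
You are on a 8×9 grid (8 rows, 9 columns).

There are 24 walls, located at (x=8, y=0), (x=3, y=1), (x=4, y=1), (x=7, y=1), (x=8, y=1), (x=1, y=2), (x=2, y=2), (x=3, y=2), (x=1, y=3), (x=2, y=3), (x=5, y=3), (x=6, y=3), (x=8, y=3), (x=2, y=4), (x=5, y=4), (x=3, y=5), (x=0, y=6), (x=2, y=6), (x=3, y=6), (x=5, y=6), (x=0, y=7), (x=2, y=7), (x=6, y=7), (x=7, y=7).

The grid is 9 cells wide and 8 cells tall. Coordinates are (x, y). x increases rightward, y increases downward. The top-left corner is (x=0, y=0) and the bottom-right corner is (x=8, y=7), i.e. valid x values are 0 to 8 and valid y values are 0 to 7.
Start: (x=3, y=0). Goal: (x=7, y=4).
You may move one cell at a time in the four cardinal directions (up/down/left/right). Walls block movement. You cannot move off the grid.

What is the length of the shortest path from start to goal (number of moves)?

BFS from (x=3, y=0) until reaching (x=7, y=4):
  Distance 0: (x=3, y=0)
  Distance 1: (x=2, y=0), (x=4, y=0)
  Distance 2: (x=1, y=0), (x=5, y=0), (x=2, y=1)
  Distance 3: (x=0, y=0), (x=6, y=0), (x=1, y=1), (x=5, y=1)
  Distance 4: (x=7, y=0), (x=0, y=1), (x=6, y=1), (x=5, y=2)
  Distance 5: (x=0, y=2), (x=4, y=2), (x=6, y=2)
  Distance 6: (x=7, y=2), (x=0, y=3), (x=4, y=3)
  Distance 7: (x=8, y=2), (x=3, y=3), (x=7, y=3), (x=0, y=4), (x=4, y=4)
  Distance 8: (x=1, y=4), (x=3, y=4), (x=7, y=4), (x=0, y=5), (x=4, y=5)  <- goal reached here
One shortest path (8 moves): (x=3, y=0) -> (x=4, y=0) -> (x=5, y=0) -> (x=6, y=0) -> (x=6, y=1) -> (x=6, y=2) -> (x=7, y=2) -> (x=7, y=3) -> (x=7, y=4)

Answer: Shortest path length: 8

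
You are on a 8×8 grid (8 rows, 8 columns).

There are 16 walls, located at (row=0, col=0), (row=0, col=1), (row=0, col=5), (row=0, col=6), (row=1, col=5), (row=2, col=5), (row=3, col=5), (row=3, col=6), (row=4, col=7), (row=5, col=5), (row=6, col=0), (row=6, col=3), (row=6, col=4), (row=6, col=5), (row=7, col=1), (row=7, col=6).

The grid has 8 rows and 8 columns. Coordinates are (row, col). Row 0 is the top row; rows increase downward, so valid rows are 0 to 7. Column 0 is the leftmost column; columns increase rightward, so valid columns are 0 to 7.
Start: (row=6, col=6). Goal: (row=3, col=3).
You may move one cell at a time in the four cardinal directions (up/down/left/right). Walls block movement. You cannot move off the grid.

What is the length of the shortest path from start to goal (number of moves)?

BFS from (row=6, col=6) until reaching (row=3, col=3):
  Distance 0: (row=6, col=6)
  Distance 1: (row=5, col=6), (row=6, col=7)
  Distance 2: (row=4, col=6), (row=5, col=7), (row=7, col=7)
  Distance 3: (row=4, col=5)
  Distance 4: (row=4, col=4)
  Distance 5: (row=3, col=4), (row=4, col=3), (row=5, col=4)
  Distance 6: (row=2, col=4), (row=3, col=3), (row=4, col=2), (row=5, col=3)  <- goal reached here
One shortest path (6 moves): (row=6, col=6) -> (row=5, col=6) -> (row=4, col=6) -> (row=4, col=5) -> (row=4, col=4) -> (row=4, col=3) -> (row=3, col=3)

Answer: Shortest path length: 6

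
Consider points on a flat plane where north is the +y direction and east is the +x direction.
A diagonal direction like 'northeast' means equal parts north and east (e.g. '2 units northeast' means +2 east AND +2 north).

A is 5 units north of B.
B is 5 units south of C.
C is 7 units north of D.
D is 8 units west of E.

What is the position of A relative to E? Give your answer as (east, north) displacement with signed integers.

Place E at the origin (east=0, north=0).
  D is 8 units west of E: delta (east=-8, north=+0); D at (east=-8, north=0).
  C is 7 units north of D: delta (east=+0, north=+7); C at (east=-8, north=7).
  B is 5 units south of C: delta (east=+0, north=-5); B at (east=-8, north=2).
  A is 5 units north of B: delta (east=+0, north=+5); A at (east=-8, north=7).
Therefore A relative to E: (east=-8, north=7).

Answer: A is at (east=-8, north=7) relative to E.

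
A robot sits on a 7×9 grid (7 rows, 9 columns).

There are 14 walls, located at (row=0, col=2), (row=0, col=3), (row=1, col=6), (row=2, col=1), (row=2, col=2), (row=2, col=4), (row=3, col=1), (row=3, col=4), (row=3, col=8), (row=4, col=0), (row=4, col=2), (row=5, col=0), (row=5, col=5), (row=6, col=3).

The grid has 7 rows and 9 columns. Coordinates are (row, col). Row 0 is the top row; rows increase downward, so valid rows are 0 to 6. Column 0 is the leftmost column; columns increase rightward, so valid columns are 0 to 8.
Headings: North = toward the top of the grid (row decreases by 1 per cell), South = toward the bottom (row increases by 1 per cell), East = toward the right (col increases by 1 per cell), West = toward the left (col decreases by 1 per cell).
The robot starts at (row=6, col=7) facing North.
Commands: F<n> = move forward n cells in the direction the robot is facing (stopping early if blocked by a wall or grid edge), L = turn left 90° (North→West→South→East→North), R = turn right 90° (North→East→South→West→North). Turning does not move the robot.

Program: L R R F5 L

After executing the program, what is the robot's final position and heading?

Start: (row=6, col=7), facing North
  L: turn left, now facing West
  R: turn right, now facing North
  R: turn right, now facing East
  F5: move forward 1/5 (blocked), now at (row=6, col=8)
  L: turn left, now facing North
Final: (row=6, col=8), facing North

Answer: Final position: (row=6, col=8), facing North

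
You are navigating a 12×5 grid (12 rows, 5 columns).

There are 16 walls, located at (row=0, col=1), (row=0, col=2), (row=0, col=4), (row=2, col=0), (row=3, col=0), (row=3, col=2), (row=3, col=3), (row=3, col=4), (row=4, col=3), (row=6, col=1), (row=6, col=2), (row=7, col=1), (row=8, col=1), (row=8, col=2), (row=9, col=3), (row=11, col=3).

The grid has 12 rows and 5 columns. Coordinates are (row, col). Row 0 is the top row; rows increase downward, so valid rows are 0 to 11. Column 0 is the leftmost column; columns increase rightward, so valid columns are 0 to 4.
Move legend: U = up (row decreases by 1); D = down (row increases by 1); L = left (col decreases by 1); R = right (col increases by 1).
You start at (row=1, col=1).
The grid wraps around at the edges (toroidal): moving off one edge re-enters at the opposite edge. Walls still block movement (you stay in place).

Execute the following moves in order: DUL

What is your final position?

Start: (row=1, col=1)
  D (down): (row=1, col=1) -> (row=2, col=1)
  U (up): (row=2, col=1) -> (row=1, col=1)
  L (left): (row=1, col=1) -> (row=1, col=0)
Final: (row=1, col=0)

Answer: Final position: (row=1, col=0)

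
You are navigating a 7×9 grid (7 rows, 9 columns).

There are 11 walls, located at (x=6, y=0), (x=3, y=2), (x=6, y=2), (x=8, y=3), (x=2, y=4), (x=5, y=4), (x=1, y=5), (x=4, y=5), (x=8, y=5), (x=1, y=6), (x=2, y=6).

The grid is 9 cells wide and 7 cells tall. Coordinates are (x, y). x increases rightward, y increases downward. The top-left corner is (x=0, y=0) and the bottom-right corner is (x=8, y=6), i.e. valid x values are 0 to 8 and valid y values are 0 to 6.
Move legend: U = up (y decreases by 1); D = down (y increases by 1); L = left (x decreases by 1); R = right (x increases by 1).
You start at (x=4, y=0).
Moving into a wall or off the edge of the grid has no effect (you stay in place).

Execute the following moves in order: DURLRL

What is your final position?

Answer: Final position: (x=4, y=0)

Derivation:
Start: (x=4, y=0)
  D (down): (x=4, y=0) -> (x=4, y=1)
  U (up): (x=4, y=1) -> (x=4, y=0)
  R (right): (x=4, y=0) -> (x=5, y=0)
  L (left): (x=5, y=0) -> (x=4, y=0)
  R (right): (x=4, y=0) -> (x=5, y=0)
  L (left): (x=5, y=0) -> (x=4, y=0)
Final: (x=4, y=0)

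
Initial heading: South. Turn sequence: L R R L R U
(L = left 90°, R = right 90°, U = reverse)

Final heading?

Start: South
  L (left (90° counter-clockwise)) -> East
  R (right (90° clockwise)) -> South
  R (right (90° clockwise)) -> West
  L (left (90° counter-clockwise)) -> South
  R (right (90° clockwise)) -> West
  U (U-turn (180°)) -> East
Final: East

Answer: Final heading: East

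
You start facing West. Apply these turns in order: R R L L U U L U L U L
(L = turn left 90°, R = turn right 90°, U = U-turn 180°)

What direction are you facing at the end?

Answer: Final heading: North

Derivation:
Start: West
  R (right (90° clockwise)) -> North
  R (right (90° clockwise)) -> East
  L (left (90° counter-clockwise)) -> North
  L (left (90° counter-clockwise)) -> West
  U (U-turn (180°)) -> East
  U (U-turn (180°)) -> West
  L (left (90° counter-clockwise)) -> South
  U (U-turn (180°)) -> North
  L (left (90° counter-clockwise)) -> West
  U (U-turn (180°)) -> East
  L (left (90° counter-clockwise)) -> North
Final: North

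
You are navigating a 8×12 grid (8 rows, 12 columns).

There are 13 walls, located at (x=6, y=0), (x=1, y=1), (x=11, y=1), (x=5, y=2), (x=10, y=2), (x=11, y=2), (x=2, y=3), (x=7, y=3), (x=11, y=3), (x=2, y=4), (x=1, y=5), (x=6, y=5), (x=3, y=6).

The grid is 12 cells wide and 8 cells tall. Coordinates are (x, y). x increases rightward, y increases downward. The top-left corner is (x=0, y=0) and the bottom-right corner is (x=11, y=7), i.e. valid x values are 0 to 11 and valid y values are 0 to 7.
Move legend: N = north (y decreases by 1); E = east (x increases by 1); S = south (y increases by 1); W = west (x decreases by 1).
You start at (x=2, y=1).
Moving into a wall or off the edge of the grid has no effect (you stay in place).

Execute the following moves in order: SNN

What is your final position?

Answer: Final position: (x=2, y=0)

Derivation:
Start: (x=2, y=1)
  S (south): (x=2, y=1) -> (x=2, y=2)
  N (north): (x=2, y=2) -> (x=2, y=1)
  N (north): (x=2, y=1) -> (x=2, y=0)
Final: (x=2, y=0)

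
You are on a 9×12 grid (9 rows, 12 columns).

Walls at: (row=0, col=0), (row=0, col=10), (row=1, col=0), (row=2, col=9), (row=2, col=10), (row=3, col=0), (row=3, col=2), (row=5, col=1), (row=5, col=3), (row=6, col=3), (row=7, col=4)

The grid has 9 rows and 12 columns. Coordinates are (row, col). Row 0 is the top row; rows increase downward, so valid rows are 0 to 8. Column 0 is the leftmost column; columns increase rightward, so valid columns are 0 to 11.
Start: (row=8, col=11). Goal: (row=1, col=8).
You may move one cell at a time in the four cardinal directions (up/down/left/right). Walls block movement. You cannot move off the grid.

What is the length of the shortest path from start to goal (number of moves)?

Answer: Shortest path length: 10

Derivation:
BFS from (row=8, col=11) until reaching (row=1, col=8):
  Distance 0: (row=8, col=11)
  Distance 1: (row=7, col=11), (row=8, col=10)
  Distance 2: (row=6, col=11), (row=7, col=10), (row=8, col=9)
  Distance 3: (row=5, col=11), (row=6, col=10), (row=7, col=9), (row=8, col=8)
  Distance 4: (row=4, col=11), (row=5, col=10), (row=6, col=9), (row=7, col=8), (row=8, col=7)
  Distance 5: (row=3, col=11), (row=4, col=10), (row=5, col=9), (row=6, col=8), (row=7, col=7), (row=8, col=6)
  Distance 6: (row=2, col=11), (row=3, col=10), (row=4, col=9), (row=5, col=8), (row=6, col=7), (row=7, col=6), (row=8, col=5)
  Distance 7: (row=1, col=11), (row=3, col=9), (row=4, col=8), (row=5, col=7), (row=6, col=6), (row=7, col=5), (row=8, col=4)
  Distance 8: (row=0, col=11), (row=1, col=10), (row=3, col=8), (row=4, col=7), (row=5, col=6), (row=6, col=5), (row=8, col=3)
  Distance 9: (row=1, col=9), (row=2, col=8), (row=3, col=7), (row=4, col=6), (row=5, col=5), (row=6, col=4), (row=7, col=3), (row=8, col=2)
  Distance 10: (row=0, col=9), (row=1, col=8), (row=2, col=7), (row=3, col=6), (row=4, col=5), (row=5, col=4), (row=7, col=2), (row=8, col=1)  <- goal reached here
One shortest path (10 moves): (row=8, col=11) -> (row=8, col=10) -> (row=8, col=9) -> (row=8, col=8) -> (row=7, col=8) -> (row=6, col=8) -> (row=5, col=8) -> (row=4, col=8) -> (row=3, col=8) -> (row=2, col=8) -> (row=1, col=8)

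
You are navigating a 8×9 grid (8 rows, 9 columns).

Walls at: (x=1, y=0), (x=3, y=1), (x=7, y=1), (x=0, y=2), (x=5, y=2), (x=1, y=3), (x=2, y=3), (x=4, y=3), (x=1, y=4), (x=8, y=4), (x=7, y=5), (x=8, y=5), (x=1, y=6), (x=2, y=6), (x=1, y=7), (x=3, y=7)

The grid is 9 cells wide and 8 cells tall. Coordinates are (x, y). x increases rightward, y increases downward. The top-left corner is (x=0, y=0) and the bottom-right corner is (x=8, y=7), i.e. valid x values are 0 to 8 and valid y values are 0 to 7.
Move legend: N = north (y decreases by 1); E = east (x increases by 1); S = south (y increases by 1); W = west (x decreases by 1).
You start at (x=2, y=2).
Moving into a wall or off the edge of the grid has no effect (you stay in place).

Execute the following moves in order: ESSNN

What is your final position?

Start: (x=2, y=2)
  E (east): (x=2, y=2) -> (x=3, y=2)
  S (south): (x=3, y=2) -> (x=3, y=3)
  S (south): (x=3, y=3) -> (x=3, y=4)
  N (north): (x=3, y=4) -> (x=3, y=3)
  N (north): (x=3, y=3) -> (x=3, y=2)
Final: (x=3, y=2)

Answer: Final position: (x=3, y=2)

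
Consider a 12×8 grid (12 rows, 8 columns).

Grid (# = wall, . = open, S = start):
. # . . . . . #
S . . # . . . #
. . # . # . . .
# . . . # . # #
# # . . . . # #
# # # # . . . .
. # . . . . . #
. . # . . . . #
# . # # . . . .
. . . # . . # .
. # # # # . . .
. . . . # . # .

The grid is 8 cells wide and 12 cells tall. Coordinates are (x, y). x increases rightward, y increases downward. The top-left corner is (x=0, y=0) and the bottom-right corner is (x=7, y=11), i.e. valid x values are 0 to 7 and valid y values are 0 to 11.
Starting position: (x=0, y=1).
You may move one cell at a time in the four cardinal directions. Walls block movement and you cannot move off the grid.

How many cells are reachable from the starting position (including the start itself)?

Answer: Reachable cells: 51

Derivation:
BFS flood-fill from (x=0, y=1):
  Distance 0: (x=0, y=1)
  Distance 1: (x=0, y=0), (x=1, y=1), (x=0, y=2)
  Distance 2: (x=2, y=1), (x=1, y=2)
  Distance 3: (x=2, y=0), (x=1, y=3)
  Distance 4: (x=3, y=0), (x=2, y=3)
  Distance 5: (x=4, y=0), (x=3, y=3), (x=2, y=4)
  Distance 6: (x=5, y=0), (x=4, y=1), (x=3, y=2), (x=3, y=4)
  Distance 7: (x=6, y=0), (x=5, y=1), (x=4, y=4)
  Distance 8: (x=6, y=1), (x=5, y=2), (x=5, y=4), (x=4, y=5)
  Distance 9: (x=6, y=2), (x=5, y=3), (x=5, y=5), (x=4, y=6)
  Distance 10: (x=7, y=2), (x=6, y=5), (x=3, y=6), (x=5, y=6), (x=4, y=7)
  Distance 11: (x=7, y=5), (x=2, y=6), (x=6, y=6), (x=3, y=7), (x=5, y=7), (x=4, y=8)
  Distance 12: (x=6, y=7), (x=5, y=8), (x=4, y=9)
  Distance 13: (x=6, y=8), (x=5, y=9)
  Distance 14: (x=7, y=8), (x=5, y=10)
  Distance 15: (x=7, y=9), (x=6, y=10), (x=5, y=11)
  Distance 16: (x=7, y=10)
  Distance 17: (x=7, y=11)
Total reachable: 51 (grid has 63 open cells total)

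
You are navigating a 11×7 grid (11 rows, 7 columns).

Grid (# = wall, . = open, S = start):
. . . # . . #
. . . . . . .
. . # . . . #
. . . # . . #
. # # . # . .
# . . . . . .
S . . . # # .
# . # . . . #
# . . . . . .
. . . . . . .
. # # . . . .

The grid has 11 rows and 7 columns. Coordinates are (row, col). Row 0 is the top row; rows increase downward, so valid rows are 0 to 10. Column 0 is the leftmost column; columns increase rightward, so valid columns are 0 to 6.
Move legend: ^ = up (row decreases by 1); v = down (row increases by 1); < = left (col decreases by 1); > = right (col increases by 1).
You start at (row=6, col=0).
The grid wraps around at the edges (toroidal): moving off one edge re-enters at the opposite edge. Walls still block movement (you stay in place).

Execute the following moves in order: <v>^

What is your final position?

Start: (row=6, col=0)
  < (left): (row=6, col=0) -> (row=6, col=6)
  v (down): blocked, stay at (row=6, col=6)
  > (right): (row=6, col=6) -> (row=6, col=0)
  ^ (up): blocked, stay at (row=6, col=0)
Final: (row=6, col=0)

Answer: Final position: (row=6, col=0)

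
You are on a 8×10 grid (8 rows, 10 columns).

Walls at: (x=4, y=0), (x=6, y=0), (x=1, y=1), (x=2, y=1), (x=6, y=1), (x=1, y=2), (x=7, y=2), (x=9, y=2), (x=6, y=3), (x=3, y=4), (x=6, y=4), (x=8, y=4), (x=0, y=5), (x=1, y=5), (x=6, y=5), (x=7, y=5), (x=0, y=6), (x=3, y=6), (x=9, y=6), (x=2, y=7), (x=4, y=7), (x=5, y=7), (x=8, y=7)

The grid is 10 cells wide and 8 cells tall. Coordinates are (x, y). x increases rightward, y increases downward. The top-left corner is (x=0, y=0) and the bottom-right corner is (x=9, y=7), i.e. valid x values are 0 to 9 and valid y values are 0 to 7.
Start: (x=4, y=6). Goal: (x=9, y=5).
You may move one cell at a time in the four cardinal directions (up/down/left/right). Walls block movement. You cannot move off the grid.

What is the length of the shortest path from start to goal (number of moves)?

BFS from (x=4, y=6) until reaching (x=9, y=5):
  Distance 0: (x=4, y=6)
  Distance 1: (x=4, y=5), (x=5, y=6)
  Distance 2: (x=4, y=4), (x=3, y=5), (x=5, y=5), (x=6, y=6)
  Distance 3: (x=4, y=3), (x=5, y=4), (x=2, y=5), (x=7, y=6), (x=6, y=7)
  Distance 4: (x=4, y=2), (x=3, y=3), (x=5, y=3), (x=2, y=4), (x=2, y=6), (x=8, y=6), (x=7, y=7)
  Distance 5: (x=4, y=1), (x=3, y=2), (x=5, y=2), (x=2, y=3), (x=1, y=4), (x=8, y=5), (x=1, y=6)
  Distance 6: (x=3, y=1), (x=5, y=1), (x=2, y=2), (x=6, y=2), (x=1, y=3), (x=0, y=4), (x=9, y=5), (x=1, y=7)  <- goal reached here
One shortest path (6 moves): (x=4, y=6) -> (x=5, y=6) -> (x=6, y=6) -> (x=7, y=6) -> (x=8, y=6) -> (x=8, y=5) -> (x=9, y=5)

Answer: Shortest path length: 6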